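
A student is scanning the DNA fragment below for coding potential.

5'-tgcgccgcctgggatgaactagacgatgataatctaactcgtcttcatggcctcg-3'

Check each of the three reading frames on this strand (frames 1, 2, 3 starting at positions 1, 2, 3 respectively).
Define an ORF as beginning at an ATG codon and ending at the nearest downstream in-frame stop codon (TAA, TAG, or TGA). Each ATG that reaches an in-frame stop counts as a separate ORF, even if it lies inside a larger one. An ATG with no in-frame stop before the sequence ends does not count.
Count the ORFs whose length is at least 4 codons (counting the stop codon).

1

Frame 1: TGC GCC GCC TGG GAT GAA CTA GAC GAT GAT AAT CTA ACT CGT CTT CAT GGC CTC — no ATG→stop ORF.
Frame 2: GCG CCG CCT GGG ATG AAC TAG ACG ATG ATA ATC TAA CTC GTC TTC ATG GCC TCG — ATG at 14, stop TAG at 20 → 9 nt; ATG at 26, stop TAA at 35 → 12 nt.
Frame 3: CGC CGC CTG GGA TGA ACT AGA CGA TGA TAA TCT AAC TCG TCT TCA TGG CCT — no ATG→stop ORF.
ORFs ≥ 4 codons: frame 2 26–37 (4 codons). Count = 1.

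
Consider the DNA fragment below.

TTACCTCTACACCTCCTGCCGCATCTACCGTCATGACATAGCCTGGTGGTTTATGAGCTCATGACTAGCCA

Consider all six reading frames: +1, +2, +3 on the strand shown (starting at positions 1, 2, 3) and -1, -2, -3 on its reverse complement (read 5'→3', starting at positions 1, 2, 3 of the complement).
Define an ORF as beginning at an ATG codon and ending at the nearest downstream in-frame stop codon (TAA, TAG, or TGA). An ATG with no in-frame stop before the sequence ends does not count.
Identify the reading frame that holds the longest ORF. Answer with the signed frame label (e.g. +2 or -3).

-3

Reverse complement (5'→3'): TGGCTAGTCATGAGCTCATAAACCACCAGGCTATGTCATGACGGTAGATGCGGCAGGAGGTGTAGAGGTAA
Frame +1: TTA CCT CTA CAC CTC CTG CCG CAT CTA CCG TCA TGA CAT AGC CTG GTG GTT TAT GAG CTC ATG ACT AGC — no ATG→stop ORF.
Frame +2: TAC CTC TAC ACC TCC TGC CGC ATC TAC CGT CAT GAC ATA GCC TGG TGG TTT ATG AGC TCA TGA CTA GCC — ATG at 53, stop TGA at 62 → 12 nt.
Frame +3: ACC TCT ACA CCT CCT GCC GCA TCT ACC GTC ATG ACA TAG CCT GGT GGT TTA TGA GCT CAT GAC TAG CCA — ATG at 33, stop TAG at 39 → 9 nt.
Frame -1: TGG CTA GTC ATG AGC TCA TAA ACC ACC AGG CTA TGT CAT GAC GGT AGA TGC GGC AGG AGG TGT AGA GGT — ATG at 10, stop TAA at 19 → 12 nt.
Frame -2: GGC TAG TCA TGA GCT CAT AAA CCA CCA GGC TAT GTC ATG ACG GTA GAT GCG GCA GGA GGT GTA GAG GTA — no ATG→stop ORF.
Frame -3: GCT AGT CAT GAG CTC ATA AAC CAC CAG GCT ATG TCA TGA CGG TAG ATG CGG CAG GAG GTG TAG AGG TAA — ATG at 33, stop TGA at 39 → 9 nt; ATG at 48, stop TAG at 63 → 18 nt.
Longest ORF is 18 nt in frame -3 (positions 48–65).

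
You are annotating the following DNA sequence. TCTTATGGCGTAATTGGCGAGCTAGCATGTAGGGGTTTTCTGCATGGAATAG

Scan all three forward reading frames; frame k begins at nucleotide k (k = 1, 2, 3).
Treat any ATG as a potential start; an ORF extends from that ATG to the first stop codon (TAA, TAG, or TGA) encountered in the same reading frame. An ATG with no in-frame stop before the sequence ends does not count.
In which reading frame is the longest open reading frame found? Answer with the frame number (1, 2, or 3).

2

Frame 1: TCT TAT GGC GTA ATT GGC GAG CTA GCA TGT AGG GGT TTT CTG CAT GGA ATA — no ATG→stop ORF.
Frame 2: CTT ATG GCG TAA TTG GCG AGC TAG CAT GTA GGG GTT TTC TGC ATG GAA TAG — ATG at 5, stop TAA at 11 → 9 nt; ATG at 44, stop TAG at 50 → 9 nt.
Frame 3: TTA TGG CGT AAT TGG CGA GCT AGC ATG TAG GGG TTT TCT GCA TGG AAT — ATG at 27, stop TAG at 30 → 6 nt.
Longest ORF is 9 nt in frame 2 (positions 5–13).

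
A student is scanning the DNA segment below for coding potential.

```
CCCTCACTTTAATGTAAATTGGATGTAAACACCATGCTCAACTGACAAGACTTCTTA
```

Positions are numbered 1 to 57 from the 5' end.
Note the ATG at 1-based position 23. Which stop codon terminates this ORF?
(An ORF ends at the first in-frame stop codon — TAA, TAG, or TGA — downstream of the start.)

Codons from position 23: ATG (23–25), TAA (26–28).
The first in-frame stop codon is TAA.

TAA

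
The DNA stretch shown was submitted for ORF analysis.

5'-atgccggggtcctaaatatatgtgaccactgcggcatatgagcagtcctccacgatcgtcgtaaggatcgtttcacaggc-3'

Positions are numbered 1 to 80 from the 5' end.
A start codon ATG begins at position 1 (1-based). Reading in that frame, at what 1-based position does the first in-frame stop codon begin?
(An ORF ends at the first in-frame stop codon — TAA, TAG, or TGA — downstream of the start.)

13

Codons from position 1: ATG (1–3), CCG (4–6), GGG (7–9), TCC (10–12), TAA (13–15).
TAA is a stop codon; it begins at position 13.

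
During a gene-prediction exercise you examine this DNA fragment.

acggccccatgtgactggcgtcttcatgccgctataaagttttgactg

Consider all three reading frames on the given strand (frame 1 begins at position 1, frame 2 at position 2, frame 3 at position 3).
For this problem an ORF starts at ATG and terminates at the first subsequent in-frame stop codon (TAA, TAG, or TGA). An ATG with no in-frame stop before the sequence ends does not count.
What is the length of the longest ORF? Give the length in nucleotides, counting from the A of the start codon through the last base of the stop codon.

Frame 1: ACG GCC CCA TGT GAC TGG CGT CTT CAT GCC GCT ATA AAG TTT TGA CTG — no ATG→stop ORF.
Frame 2: CGG CCC CAT GTG ACT GGC GTC TTC ATG CCG CTA TAA AGT TTT GAC — ATG at 26, stop TAA at 35 → 12 nt.
Frame 3: GGC CCC ATG TGA CTG GCG TCT TCA TGC CGC TAT AAA GTT TTG ACT — ATG at 9, stop TGA at 12 → 6 nt.
Longest: frame 2, positions 26–37, 12 nt = 4 codons = 3 aa. → 12 nucleotides.

12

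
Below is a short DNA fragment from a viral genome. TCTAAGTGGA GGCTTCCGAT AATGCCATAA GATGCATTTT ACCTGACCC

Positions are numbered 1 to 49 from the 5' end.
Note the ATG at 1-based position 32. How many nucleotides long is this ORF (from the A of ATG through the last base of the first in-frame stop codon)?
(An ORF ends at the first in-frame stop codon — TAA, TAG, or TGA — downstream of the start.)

Codons from position 32: ATG (32–34), CAT (35–37), TTT (38–40), ACC (41–43), TGA (44–46).
TGA is the first in-frame stop; ORF spans 32–46, 15 nucleotides.

15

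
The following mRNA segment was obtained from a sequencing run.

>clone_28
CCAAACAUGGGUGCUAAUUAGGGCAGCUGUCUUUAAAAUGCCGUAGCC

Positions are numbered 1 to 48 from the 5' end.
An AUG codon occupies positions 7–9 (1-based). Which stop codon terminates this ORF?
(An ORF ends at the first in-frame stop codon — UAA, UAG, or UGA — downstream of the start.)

UAG

Codons from position 7: AUG (7–9), GGU (10–12), GCU (13–15), AAU (16–18), UAG (19–21).
The first in-frame stop codon is UAG.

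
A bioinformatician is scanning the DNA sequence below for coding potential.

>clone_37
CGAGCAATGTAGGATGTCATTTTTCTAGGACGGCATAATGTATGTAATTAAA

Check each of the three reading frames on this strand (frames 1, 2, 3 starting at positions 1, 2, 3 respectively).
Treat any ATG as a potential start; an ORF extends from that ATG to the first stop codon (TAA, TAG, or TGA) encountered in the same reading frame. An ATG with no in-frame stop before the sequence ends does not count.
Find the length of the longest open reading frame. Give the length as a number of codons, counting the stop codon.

Frame 1: CGA GCA ATG TAG GAT GTC ATT TTT CTA GGA CGG CAT AAT GTA TGT AAT TAA — ATG at 7, stop TAG at 10 → 6 nt.
Frame 2: GAG CAA TGT AGG ATG TCA TTT TTC TAG GAC GGC ATA ATG TAT GTA ATT AAA — ATG at 14, stop TAG at 26 → 15 nt.
Frame 3: AGC AAT GTA GGA TGT CAT TTT TCT AGG ACG GCA TAA TGT ATG TAA TTA — ATG at 42, stop TAA at 45 → 6 nt.
Longest: frame 2, positions 14–28, 15 nt = 5 codons = 4 aa. → 5 codons.

5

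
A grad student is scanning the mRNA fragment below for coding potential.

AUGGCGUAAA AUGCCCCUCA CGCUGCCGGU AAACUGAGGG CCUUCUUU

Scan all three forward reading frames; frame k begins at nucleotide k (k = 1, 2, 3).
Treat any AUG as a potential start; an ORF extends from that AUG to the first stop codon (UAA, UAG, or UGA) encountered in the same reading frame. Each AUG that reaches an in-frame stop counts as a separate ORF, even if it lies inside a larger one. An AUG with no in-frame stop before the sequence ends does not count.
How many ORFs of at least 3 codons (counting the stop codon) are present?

2

Frame 1: AUG GCG UAA AAU GCC CCU CAC GCU GCC GGU AAA CUG AGG GCC UUC UUU — AUG at 1, stop UAA at 7 → 9 nt.
Frame 2: UGG CGU AAA AUG CCC CUC ACG CUG CCG GUA AAC UGA GGG CCU UCU — AUG at 11, stop UGA at 35 → 27 nt.
Frame 3: GGC GUA AAA UGC CCC UCA CGC UGC CGG UAA ACU GAG GGC CUU CUU — no AUG→stop ORF.
ORFs ≥ 3 codons: frame 1 1–9 (3 codons), frame 2 11–37 (9 codons). Count = 2.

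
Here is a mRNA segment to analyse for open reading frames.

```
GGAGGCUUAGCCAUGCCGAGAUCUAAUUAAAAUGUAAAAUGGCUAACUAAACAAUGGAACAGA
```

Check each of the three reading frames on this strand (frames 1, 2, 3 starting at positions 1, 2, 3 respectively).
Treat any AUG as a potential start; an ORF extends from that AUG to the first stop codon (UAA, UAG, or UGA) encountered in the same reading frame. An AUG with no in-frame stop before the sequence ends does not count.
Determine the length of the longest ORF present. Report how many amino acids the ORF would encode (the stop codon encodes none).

5

Frame 1: GGA GGC UUA GCC AUG CCG AGA UCU AAU UAA AAU GUA AAA UGG CUA ACU AAA CAA UGG AAC AGA — AUG at 13, stop UAA at 28 → 18 nt.
Frame 2: GAG GCU UAG CCA UGC CGA GAU CUA AUU AAA AUG UAA AAU GGC UAA CUA AAC AAU GGA ACA — AUG at 32, stop UAA at 35 → 6 nt.
Frame 3: AGG CUU AGC CAU GCC GAG AUC UAA UUA AAA UGU AAA AUG GCU AAC UAA ACA AUG GAA CAG — AUG at 39, stop UAA at 48 → 12 nt.
Longest: frame 1, positions 13–30, 18 nt = 6 codons = 5 aa. → 5 amino acids.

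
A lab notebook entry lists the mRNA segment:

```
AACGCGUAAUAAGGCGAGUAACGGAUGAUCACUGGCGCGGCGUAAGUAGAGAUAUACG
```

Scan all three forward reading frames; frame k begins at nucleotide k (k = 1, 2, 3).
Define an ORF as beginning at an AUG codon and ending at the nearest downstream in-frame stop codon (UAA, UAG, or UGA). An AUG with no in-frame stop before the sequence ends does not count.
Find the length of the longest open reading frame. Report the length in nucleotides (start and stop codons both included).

Frame 1: AAC GCG UAA UAA GGC GAG UAA CGG AUG AUC ACU GGC GCG GCG UAA GUA GAG AUA UAC — AUG at 25, stop UAA at 43 → 21 nt.
Frame 2: ACG CGU AAU AAG GCG AGU AAC GGA UGA UCA CUG GCG CGG CGU AAG UAG AGA UAU ACG — no AUG→stop ORF.
Frame 3: CGC GUA AUA AGG CGA GUA ACG GAU GAU CAC UGG CGC GGC GUA AGU AGA GAU AUA — no AUG→stop ORF.
Longest: frame 1, positions 25–45, 21 nt = 7 codons = 6 aa. → 21 nucleotides.

21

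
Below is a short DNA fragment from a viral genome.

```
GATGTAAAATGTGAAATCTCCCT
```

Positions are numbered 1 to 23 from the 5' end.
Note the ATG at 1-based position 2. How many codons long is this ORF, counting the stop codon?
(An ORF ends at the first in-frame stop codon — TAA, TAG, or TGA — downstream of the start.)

2

Codons from position 2: ATG (2–4), TAA (5–7).
TAA is the first in-frame stop; that's 2 codons including the stop.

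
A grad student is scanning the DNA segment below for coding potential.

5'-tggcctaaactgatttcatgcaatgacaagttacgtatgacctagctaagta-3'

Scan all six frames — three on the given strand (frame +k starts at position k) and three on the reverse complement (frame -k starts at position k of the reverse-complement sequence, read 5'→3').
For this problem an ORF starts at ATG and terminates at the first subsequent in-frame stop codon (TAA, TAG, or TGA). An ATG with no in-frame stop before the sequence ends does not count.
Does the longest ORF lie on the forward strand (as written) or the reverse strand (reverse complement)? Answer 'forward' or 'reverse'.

forward

Reverse complement (5'→3'): TACTTAGCTAGGTCATACGTAACTTGTCATTGCATGAAATCAGTTTAGGCCA
Frame +1: TGG CCT AAA CTG ATT TCA TGC AAT GAC AAG TTA CGT ATG ACC TAG CTA AGT — ATG at 37, stop TAG at 43 → 9 nt.
Frame +2: GGC CTA AAC TGA TTT CAT GCA ATG ACA AGT TAC GTA TGA CCT AGC TAA GTA — ATG at 23, stop TGA at 38 → 18 nt.
Frame +3: GCC TAA ACT GAT TTC ATG CAA TGA CAA GTT ACG TAT GAC CTA GCT AAG — ATG at 18, stop TGA at 24 → 9 nt.
Frame -1: TAC TTA GCT AGG TCA TAC GTA ACT TGT CAT TGC ATG AAA TCA GTT TAG GCC — ATG at 34, stop TAG at 46 → 15 nt.
Frame -2: ACT TAG CTA GGT CAT ACG TAA CTT GTC ATT GCA TGA AAT CAG TTT AGG CCA — no ATG→stop ORF.
Frame -3: CTT AGC TAG GTC ATA CGT AAC TTG TCA TTG CAT GAA ATC AGT TTA GGC — no ATG→stop ORF.
Forward-strand max 18 nt; reverse-strand max 15 nt. The forward strand has the longer ORF.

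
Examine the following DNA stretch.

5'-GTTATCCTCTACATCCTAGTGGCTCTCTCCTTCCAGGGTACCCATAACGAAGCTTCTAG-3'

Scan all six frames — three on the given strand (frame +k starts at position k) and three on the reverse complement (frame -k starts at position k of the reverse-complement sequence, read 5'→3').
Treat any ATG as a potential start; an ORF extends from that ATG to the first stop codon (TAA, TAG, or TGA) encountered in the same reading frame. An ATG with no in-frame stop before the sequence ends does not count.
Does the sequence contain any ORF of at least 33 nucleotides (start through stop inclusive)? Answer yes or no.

Reverse complement (5'→3'): CTAGAAGCTTCGTTATGGGTACCCTGGAAGGAGAGAGCCACTAGGATGTAGAGGATAAC
Frame +1: GTT ATC CTC TAC ATC CTA GTG GCT CTC TCC TTC CAG GGT ACC CAT AAC GAA GCT TCT — no ATG→stop ORF.
Frame +2: TTA TCC TCT ACA TCC TAG TGG CTC TCT CCT TCC AGG GTA CCC ATA ACG AAG CTT CTA — no ATG→stop ORF.
Frame +3: TAT CCT CTA CAT CCT AGT GGC TCT CTC CTT CCA GGG TAC CCA TAA CGA AGC TTC TAG — no ATG→stop ORF.
Frame -1: CTA GAA GCT TCG TTA TGG GTA CCC TGG AAG GAG AGA GCC ACT AGG ATG TAG AGG ATA — ATG at 46, stop TAG at 49 → 6 nt.
Frame -2: TAG AAG CTT CGT TAT GGG TAC CCT GGA AGG AGA GAG CCA CTA GGA TGT AGA GGA TAA — no ATG→stop ORF.
Frame -3: AGA AGC TTC GTT ATG GGT ACC CTG GAA GGA GAG AGC CAC TAG GAT GTA GAG GAT AAC — ATG at 15, stop TAG at 42 → 30 nt.
Largest ORF found is 30 nucleotides < 33, so no.

no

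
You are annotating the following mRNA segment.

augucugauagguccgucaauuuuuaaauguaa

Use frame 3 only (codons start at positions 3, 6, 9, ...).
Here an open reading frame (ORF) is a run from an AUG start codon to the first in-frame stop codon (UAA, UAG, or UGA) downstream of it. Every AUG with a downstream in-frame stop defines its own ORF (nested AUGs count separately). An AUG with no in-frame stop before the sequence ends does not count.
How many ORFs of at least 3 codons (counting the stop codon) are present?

Frame 3: GUC UGA UAG GUC CGU CAA UUU UUA AAU GUA — no AUG→stop ORF.
No ORF reaches 3 codons. Count = 0.

0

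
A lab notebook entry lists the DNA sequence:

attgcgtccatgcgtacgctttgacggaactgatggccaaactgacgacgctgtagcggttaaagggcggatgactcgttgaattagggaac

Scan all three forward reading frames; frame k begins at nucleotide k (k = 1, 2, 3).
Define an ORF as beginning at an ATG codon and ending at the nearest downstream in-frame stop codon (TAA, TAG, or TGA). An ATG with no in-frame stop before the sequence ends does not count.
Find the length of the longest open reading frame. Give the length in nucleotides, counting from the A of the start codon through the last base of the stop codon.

Frame 1: ATT GCG TCC ATG CGT ACG CTT TGA CGG AAC TGA TGG CCA AAC TGA CGA CGC TGT AGC GGT TAA AGG GCG GAT GAC TCG TTG AAT TAG GGA — ATG at 10, stop TGA at 22 → 15 nt.
Frame 2: TTG CGT CCA TGC GTA CGC TTT GAC GGA ACT GAT GGC CAA ACT GAC GAC GCT GTA GCG GTT AAA GGG CGG ATG ACT CGT TGA ATT AGG GAA — ATG at 71, stop TGA at 80 → 12 nt.
Frame 3: TGC GTC CAT GCG TAC GCT TTG ACG GAA CTG ATG GCC AAA CTG ACG ACG CTG TAG CGG TTA AAG GGC GGA TGA CTC GTT GAA TTA GGG AAC — ATG at 33, stop TAG at 54 → 24 nt.
Longest: frame 3, positions 33–56, 24 nt = 8 codons = 7 aa. → 24 nucleotides.

24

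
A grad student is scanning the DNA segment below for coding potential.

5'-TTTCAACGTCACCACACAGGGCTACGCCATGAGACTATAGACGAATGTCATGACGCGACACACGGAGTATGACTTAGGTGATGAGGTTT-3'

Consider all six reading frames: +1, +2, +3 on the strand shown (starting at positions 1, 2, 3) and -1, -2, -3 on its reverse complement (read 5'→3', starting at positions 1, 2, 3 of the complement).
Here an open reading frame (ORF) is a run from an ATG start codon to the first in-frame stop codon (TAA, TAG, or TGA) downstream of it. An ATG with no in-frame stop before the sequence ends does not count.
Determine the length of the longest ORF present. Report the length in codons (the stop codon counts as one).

Reverse complement (5'→3'): AAACCTCATCACCTAAGTCATACTCCGTGTGTCGCGTCATGACATTCGTCTATAGTCTCATGGCGTAGCCCTGTGTGGTGACGTTGAAA
Frame +1: TTT CAA CGT CAC CAC ACA GGG CTA CGC CAT GAG ACT ATA GAC GAA TGT CAT GAC GCG ACA CAC GGA GTA TGA CTT AGG TGA TGA GGT — no ATG→stop ORF.
Frame +2: TTC AAC GTC ACC ACA CAG GGC TAC GCC ATG AGA CTA TAG ACG AAT GTC ATG ACG CGA CAC ACG GAG TAT GAC TTA GGT GAT GAG GTT — ATG at 29, stop TAG at 38 → 12 nt.
Frame +3: TCA ACG TCA CCA CAC AGG GCT ACG CCA TGA GAC TAT AGA CGA ATG TCA TGA CGC GAC ACA CGG AGT ATG ACT TAG GTG ATG AGG TTT — ATG at 45, stop TGA at 51 → 9 nt; ATG at 69, stop TAG at 75 → 9 nt.
Frame -1: AAA CCT CAT CAC CTA AGT CAT ACT CCG TGT GTC GCG TCA TGA CAT TCG TCT ATA GTC TCA TGG CGT AGC CCT GTG TGG TGA CGT TGA — no ATG→stop ORF.
Frame -2: AAC CTC ATC ACC TAA GTC ATA CTC CGT GTG TCG CGT CAT GAC ATT CGT CTA TAG TCT CAT GGC GTA GCC CTG TGT GGT GAC GTT GAA — no ATG→stop ORF.
Frame -3: ACC TCA TCA CCT AAG TCA TAC TCC GTG TGT CGC GTC ATG ACA TTC GTC TAT AGT CTC ATG GCG TAG CCC TGT GTG GTG ACG TTG AAA — ATG at 39, stop TAG at 66 → 30 nt; ATG at 60, stop TAG at 66 → 9 nt.
Longest: frame -3, positions 39–68, 30 nt = 10 codons = 9 aa. → 10 codons.

10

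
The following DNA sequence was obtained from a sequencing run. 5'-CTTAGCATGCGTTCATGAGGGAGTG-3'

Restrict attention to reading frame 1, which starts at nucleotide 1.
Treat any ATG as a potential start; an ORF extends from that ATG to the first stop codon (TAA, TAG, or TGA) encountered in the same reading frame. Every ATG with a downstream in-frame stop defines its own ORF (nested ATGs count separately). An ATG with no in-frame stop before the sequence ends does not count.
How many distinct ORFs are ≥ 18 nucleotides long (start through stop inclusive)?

Frame 1: CTT AGC ATG CGT TCA TGA GGG AGT — ATG at 7, stop TGA at 16 → 12 nt.
No ORF reaches 18 nucleotides. Count = 0.

0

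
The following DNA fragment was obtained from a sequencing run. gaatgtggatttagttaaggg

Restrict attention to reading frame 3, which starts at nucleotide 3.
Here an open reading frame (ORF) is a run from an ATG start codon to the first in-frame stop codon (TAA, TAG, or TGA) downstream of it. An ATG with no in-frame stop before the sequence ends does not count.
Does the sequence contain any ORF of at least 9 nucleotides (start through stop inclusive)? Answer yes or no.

Frame 3: ATG TGG ATT TAG TTA AGG — ATG at 3, stop TAG at 12 → 12 nt.
Frame 3 has an ORF of 12 nucleotides (positions 3–14) ≥ 9, so yes.

yes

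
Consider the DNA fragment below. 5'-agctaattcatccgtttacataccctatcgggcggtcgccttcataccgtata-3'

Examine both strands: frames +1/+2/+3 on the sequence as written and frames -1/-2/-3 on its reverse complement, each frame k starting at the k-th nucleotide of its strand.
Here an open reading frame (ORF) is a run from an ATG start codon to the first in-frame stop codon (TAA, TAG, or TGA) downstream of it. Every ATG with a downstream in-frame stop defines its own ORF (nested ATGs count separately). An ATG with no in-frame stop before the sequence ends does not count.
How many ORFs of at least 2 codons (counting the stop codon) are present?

3

Reverse complement (5'→3'): TATACGGTATGAAGGCGACCGCCCGATAGGGTATGTAAACGGATGAATTAGCT
Frame +1: AGC TAA TTC ATC CGT TTA CAT ACC CTA TCG GGC GGT CGC CTT CAT ACC GTA — no ATG→stop ORF.
Frame +2: GCT AAT TCA TCC GTT TAC ATA CCC TAT CGG GCG GTC GCC TTC ATA CCG TAT — no ATG→stop ORF.
Frame +3: CTA ATT CAT CCG TTT ACA TAC CCT ATC GGG CGG TCG CCT TCA TAC CGT ATA — no ATG→stop ORF.
Frame -1: TAT ACG GTA TGA AGG CGA CCG CCC GAT AGG GTA TGT AAA CGG ATG AAT TAG — ATG at 43, stop TAG at 49 → 9 nt.
Frame -2: ATA CGG TAT GAA GGC GAC CGC CCG ATA GGG TAT GTA AAC GGA TGA ATT AGC — no ATG→stop ORF.
Frame -3: TAC GGT ATG AAG GCG ACC GCC CGA TAG GGT ATG TAA ACG GAT GAA TTA GCT — ATG at 9, stop TAG at 27 → 21 nt; ATG at 33, stop TAA at 36 → 6 nt.
ORFs ≥ 2 codons: frame -1 43–51 (3 codons), frame -3 9–29 (7 codons), frame -3 33–38 (2 codons). Count = 3.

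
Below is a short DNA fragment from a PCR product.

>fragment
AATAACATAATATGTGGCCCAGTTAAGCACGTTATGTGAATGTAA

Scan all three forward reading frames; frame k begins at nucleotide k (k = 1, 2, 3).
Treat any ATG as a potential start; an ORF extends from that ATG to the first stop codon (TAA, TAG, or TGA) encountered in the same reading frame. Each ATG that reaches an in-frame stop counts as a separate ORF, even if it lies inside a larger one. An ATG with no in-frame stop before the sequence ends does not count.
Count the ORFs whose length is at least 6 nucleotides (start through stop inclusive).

3

Frame 1: AAT AAC ATA ATA TGT GGC CCA GTT AAG CAC GTT ATG TGA ATG TAA — ATG at 34, stop TGA at 37 → 6 nt; ATG at 40, stop TAA at 43 → 6 nt.
Frame 2: ATA ACA TAA TAT GTG GCC CAG TTA AGC ACG TTA TGT GAA TGT — no ATG→stop ORF.
Frame 3: TAA CAT AAT ATG TGG CCC AGT TAA GCA CGT TAT GTG AAT GTA — ATG at 12, stop TAA at 24 → 15 nt.
ORFs ≥ 6 nucleotides: frame 1 34–39 (6 nucleotides), frame 1 40–45 (6 nucleotides), frame 3 12–26 (15 nucleotides). Count = 3.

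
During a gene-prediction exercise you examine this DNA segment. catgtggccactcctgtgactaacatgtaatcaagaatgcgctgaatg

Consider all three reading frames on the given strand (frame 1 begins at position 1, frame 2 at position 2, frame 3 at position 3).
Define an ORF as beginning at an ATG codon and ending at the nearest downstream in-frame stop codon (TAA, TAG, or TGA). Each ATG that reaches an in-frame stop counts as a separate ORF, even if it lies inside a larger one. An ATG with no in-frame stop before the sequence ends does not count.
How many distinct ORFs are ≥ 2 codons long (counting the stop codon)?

3

Frame 1: CAT GTG GCC ACT CCT GTG ACT AAC ATG TAA TCA AGA ATG CGC TGA ATG — ATG at 25, stop TAA at 28 → 6 nt; ATG at 37, stop TGA at 43 → 9 nt.
Frame 2: ATG TGG CCA CTC CTG TGA CTA ACA TGT AAT CAA GAA TGC GCT GAA — ATG at 2, stop TGA at 17 → 18 nt.
Frame 3: TGT GGC CAC TCC TGT GAC TAA CAT GTA ATC AAG AAT GCG CTG AAT — no ATG→stop ORF.
ORFs ≥ 2 codons: frame 1 25–30 (2 codons), frame 1 37–45 (3 codons), frame 2 2–19 (6 codons). Count = 3.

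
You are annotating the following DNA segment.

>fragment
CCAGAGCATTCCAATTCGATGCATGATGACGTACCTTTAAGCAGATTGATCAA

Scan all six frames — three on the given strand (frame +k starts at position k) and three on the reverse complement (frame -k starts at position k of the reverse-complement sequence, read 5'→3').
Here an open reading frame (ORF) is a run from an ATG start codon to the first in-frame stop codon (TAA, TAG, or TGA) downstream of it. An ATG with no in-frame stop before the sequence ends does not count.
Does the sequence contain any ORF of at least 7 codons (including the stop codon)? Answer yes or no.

no

Reverse complement (5'→3'): TTGATCAATCTGCTTAAAGGTACGTCATCATGCATCGAATTGGAATGCTCTGG
Frame +1: CCA GAG CAT TCC AAT TCG ATG CAT GAT GAC GTA CCT TTA AGC AGA TTG ATC — no ATG→stop ORF.
Frame +2: CAG AGC ATT CCA ATT CGA TGC ATG ATG ACG TAC CTT TAA GCA GAT TGA TCA — ATG at 23, stop TAA at 38 → 18 nt; ATG at 26, stop TAA at 38 → 15 nt.
Frame +3: AGA GCA TTC CAA TTC GAT GCA TGA TGA CGT ACC TTT AAG CAG ATT GAT CAA — no ATG→stop ORF.
Frame -1: TTG ATC AAT CTG CTT AAA GGT ACG TCA TCA TGC ATC GAA TTG GAA TGC TCT — no ATG→stop ORF.
Frame -2: TGA TCA ATC TGC TTA AAG GTA CGT CAT CAT GCA TCG AAT TGG AAT GCT CTG — no ATG→stop ORF.
Frame -3: GAT CAA TCT GCT TAA AGG TAC GTC ATC ATG CAT CGA ATT GGA ATG CTC TGG — no ATG→stop ORF.
Largest ORF found is 6 codons < 7, so no.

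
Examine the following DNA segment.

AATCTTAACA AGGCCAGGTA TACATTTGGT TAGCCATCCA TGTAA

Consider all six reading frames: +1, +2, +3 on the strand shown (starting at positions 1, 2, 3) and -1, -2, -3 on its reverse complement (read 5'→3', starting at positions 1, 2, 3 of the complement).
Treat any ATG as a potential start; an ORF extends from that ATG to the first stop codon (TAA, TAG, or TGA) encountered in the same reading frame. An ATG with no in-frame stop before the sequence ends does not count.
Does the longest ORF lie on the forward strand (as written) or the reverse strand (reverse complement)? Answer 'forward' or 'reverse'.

Reverse complement (5'→3'): TTACATGGATGGCTAACCAAATGTATACCTGGCCTTGTTAAGATT
Frame +1: AAT CTT AAC AAG GCC AGG TAT ACA TTT GGT TAG CCA TCC ATG TAA — ATG at 40, stop TAA at 43 → 6 nt.
Frame +2: ATC TTA ACA AGG CCA GGT ATA CAT TTG GTT AGC CAT CCA TGT — no ATG→stop ORF.
Frame +3: TCT TAA CAA GGC CAG GTA TAC ATT TGG TTA GCC ATC CAT GTA — no ATG→stop ORF.
Frame -1: TTA CAT GGA TGG CTA ACC AAA TGT ATA CCT GGC CTT GTT AAG ATT — no ATG→stop ORF.
Frame -2: TAC ATG GAT GGC TAA CCA AAT GTA TAC CTG GCC TTG TTA AGA — ATG at 5, stop TAA at 14 → 12 nt.
Frame -3: ACA TGG ATG GCT AAC CAA ATG TAT ACC TGG CCT TGT TAA GAT — ATG at 9, stop TAA at 39 → 33 nt; ATG at 21, stop TAA at 39 → 21 nt.
Forward-strand max 6 nt; reverse-strand max 33 nt. The reverse strand has the longer ORF.

reverse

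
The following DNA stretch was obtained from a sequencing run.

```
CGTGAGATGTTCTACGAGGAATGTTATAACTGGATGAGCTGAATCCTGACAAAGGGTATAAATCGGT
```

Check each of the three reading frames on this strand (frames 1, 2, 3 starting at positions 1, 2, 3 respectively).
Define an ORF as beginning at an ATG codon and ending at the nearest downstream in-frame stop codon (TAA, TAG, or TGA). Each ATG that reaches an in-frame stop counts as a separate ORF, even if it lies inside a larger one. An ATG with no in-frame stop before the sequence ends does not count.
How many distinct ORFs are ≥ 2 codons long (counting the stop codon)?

3

Frame 1: CGT GAG ATG TTC TAC GAG GAA TGT TAT AAC TGG ATG AGC TGA ATC CTG ACA AAG GGT ATA AAT CGG — ATG at 7, stop TGA at 40 → 36 nt; ATG at 34, stop TGA at 40 → 9 nt.
Frame 2: GTG AGA TGT TCT ACG AGG AAT GTT ATA ACT GGA TGA GCT GAA TCC TGA CAA AGG GTA TAA ATC GGT — no ATG→stop ORF.
Frame 3: TGA GAT GTT CTA CGA GGA ATG TTA TAA CTG GAT GAG CTG AAT CCT GAC AAA GGG TAT AAA TCG — ATG at 21, stop TAA at 27 → 9 nt.
ORFs ≥ 2 codons: frame 1 7–42 (12 codons), frame 1 34–42 (3 codons), frame 3 21–29 (3 codons). Count = 3.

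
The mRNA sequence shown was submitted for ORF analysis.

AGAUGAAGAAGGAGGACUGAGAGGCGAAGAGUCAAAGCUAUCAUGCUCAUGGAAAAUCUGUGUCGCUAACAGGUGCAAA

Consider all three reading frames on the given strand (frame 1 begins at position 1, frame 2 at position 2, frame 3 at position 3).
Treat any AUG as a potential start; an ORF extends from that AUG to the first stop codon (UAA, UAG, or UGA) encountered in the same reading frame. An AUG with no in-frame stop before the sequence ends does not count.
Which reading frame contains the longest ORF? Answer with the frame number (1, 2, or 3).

Frame 1: AGA UGA AGA AGG AGG ACU GAG AGG CGA AGA GUC AAA GCU AUC AUG CUC AUG GAA AAU CUG UGU CGC UAA CAG GUG CAA — AUG at 43, stop UAA at 67 → 27 nt; AUG at 49, stop UAA at 67 → 21 nt.
Frame 2: GAU GAA GAA GGA GGA CUG AGA GGC GAA GAG UCA AAG CUA UCA UGC UCA UGG AAA AUC UGU GUC GCU AAC AGG UGC AAA — no AUG→stop ORF.
Frame 3: AUG AAG AAG GAG GAC UGA GAG GCG AAG AGU CAA AGC UAU CAU GCU CAU GGA AAA UCU GUG UCG CUA ACA GGU GCA — AUG at 3, stop UGA at 18 → 18 nt.
Longest ORF is 27 nt in frame 1 (positions 43–69).

1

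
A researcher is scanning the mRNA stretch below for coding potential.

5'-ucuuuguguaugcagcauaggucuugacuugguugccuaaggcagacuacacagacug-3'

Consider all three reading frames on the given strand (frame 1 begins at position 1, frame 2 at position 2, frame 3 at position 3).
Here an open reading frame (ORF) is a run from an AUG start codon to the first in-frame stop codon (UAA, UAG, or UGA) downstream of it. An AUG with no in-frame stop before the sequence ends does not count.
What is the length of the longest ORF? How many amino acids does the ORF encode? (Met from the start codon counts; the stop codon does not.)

Frame 1: UCU UUG UGU AUG CAG CAU AGG UCU UGA CUU GGU UGC CUA AGG CAG ACU ACA CAG ACU — AUG at 10, stop UGA at 25 → 18 nt.
Frame 2: CUU UGU GUA UGC AGC AUA GGU CUU GAC UUG GUU GCC UAA GGC AGA CUA CAC AGA CUG — no AUG→stop ORF.
Frame 3: UUU GUG UAU GCA GCA UAG GUC UUG ACU UGG UUG CCU AAG GCA GAC UAC ACA GAC — no AUG→stop ORF.
Longest: frame 1, positions 10–27, 18 nt = 6 codons = 5 aa. → 5 amino acids.

5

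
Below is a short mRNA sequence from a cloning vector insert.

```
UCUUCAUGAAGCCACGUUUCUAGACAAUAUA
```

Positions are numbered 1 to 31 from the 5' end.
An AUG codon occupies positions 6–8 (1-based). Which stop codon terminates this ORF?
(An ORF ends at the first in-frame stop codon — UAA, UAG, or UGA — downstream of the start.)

Codons from position 6: AUG (6–8), AAG (9–11), CCA (12–14), CGU (15–17), UUC (18–20), UAG (21–23).
The first in-frame stop codon is UAG.

UAG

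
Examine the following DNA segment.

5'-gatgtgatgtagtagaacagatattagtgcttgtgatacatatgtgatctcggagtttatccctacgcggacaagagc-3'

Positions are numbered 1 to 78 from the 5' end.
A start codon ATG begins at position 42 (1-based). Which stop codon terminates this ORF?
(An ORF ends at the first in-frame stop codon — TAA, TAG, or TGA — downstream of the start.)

TGA

Codons from position 42: ATG (42–44), TGA (45–47).
The first in-frame stop codon is TGA.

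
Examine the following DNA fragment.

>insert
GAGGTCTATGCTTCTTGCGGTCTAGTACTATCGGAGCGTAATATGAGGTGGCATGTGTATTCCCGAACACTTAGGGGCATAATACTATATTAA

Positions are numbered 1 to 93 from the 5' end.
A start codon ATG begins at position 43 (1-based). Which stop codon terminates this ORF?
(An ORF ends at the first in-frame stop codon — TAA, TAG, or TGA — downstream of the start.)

Codons from position 43: ATG (43–45), AGG (46–48), TGG (49–51), CAT (52–54), GTG (55–57), TAT (58–60), TCC (61–63), CGA (64–66), ACA (67–69), CTT (70–72), AGG (73–75), GGC (76–78), ATA (79–81), ATA (82–84), CTA (85–87), TAT (88–90), TAA (91–93).
The first in-frame stop codon is TAA.

TAA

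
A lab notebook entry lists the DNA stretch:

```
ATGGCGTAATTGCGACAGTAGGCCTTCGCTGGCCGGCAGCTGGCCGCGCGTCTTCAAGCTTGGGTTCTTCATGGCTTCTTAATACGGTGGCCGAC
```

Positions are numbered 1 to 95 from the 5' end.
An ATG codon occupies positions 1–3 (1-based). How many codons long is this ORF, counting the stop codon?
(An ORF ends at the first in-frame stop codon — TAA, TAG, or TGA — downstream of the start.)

Codons from position 1: ATG (1–3), GCG (4–6), TAA (7–9).
TAA is the first in-frame stop; that's 3 codons including the stop.

3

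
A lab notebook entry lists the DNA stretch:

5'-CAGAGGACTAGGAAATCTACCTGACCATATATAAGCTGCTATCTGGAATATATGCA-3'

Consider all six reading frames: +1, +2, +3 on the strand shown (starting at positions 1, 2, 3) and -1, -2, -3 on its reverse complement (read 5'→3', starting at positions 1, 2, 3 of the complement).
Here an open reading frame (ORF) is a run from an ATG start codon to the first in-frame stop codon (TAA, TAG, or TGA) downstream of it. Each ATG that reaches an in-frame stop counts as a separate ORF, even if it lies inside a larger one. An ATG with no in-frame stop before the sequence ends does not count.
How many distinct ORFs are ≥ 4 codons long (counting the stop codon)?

Reverse complement (5'→3'): TGCATATATTCCAGATAGCAGCTTATATATGGTCAGGTAGATTTCCTAGTCCTCTG
Frame +1: CAG AGG ACT AGG AAA TCT ACC TGA CCA TAT ATA AGC TGC TAT CTG GAA TAT ATG — no ATG→stop ORF.
Frame +2: AGA GGA CTA GGA AAT CTA CCT GAC CAT ATA TAA GCT GCT ATC TGG AAT ATA TGC — no ATG→stop ORF.
Frame +3: GAG GAC TAG GAA ATC TAC CTG ACC ATA TAT AAG CTG CTA TCT GGA ATA TAT GCA — no ATG→stop ORF.
Frame -1: TGC ATA TAT TCC AGA TAG CAG CTT ATA TAT GGT CAG GTA GAT TTC CTA GTC CTC — no ATG→stop ORF.
Frame -2: GCA TAT ATT CCA GAT AGC AGC TTA TAT ATG GTC AGG TAG ATT TCC TAG TCC TCT — ATG at 29, stop TAG at 38 → 12 nt.
Frame -3: CAT ATA TTC CAG ATA GCA GCT TAT ATA TGG TCA GGT AGA TTT CCT AGT CCT CTG — no ATG→stop ORF.
ORFs ≥ 4 codons: frame -2 29–40 (4 codons). Count = 1.

1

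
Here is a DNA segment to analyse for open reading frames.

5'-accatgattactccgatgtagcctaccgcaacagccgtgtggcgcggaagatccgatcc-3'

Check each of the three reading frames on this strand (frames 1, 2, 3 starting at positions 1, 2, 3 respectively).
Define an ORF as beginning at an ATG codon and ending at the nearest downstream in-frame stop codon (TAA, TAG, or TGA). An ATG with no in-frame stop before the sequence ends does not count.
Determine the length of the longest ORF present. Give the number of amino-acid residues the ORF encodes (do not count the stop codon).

5

Frame 1: ACC ATG ATT ACT CCG ATG TAG CCT ACC GCA ACA GCC GTG TGG CGC GGA AGA TCC GAT — ATG at 4, stop TAG at 19 → 18 nt; ATG at 16, stop TAG at 19 → 6 nt.
Frame 2: CCA TGA TTA CTC CGA TGT AGC CTA CCG CAA CAG CCG TGT GGC GCG GAA GAT CCG ATC — no ATG→stop ORF.
Frame 3: CAT GAT TAC TCC GAT GTA GCC TAC CGC AAC AGC CGT GTG GCG CGG AAG ATC CGA TCC — no ATG→stop ORF.
Longest: frame 1, positions 4–21, 18 nt = 6 codons = 5 aa. → 5 amino acids.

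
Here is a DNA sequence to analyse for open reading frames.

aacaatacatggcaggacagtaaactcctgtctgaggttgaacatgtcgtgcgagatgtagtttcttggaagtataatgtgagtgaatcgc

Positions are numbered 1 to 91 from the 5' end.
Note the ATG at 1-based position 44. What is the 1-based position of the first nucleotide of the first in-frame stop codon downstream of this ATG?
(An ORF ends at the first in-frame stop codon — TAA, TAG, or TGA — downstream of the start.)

59

Codons from position 44: ATG (44–46), TCG (47–49), TGC (50–52), GAG (53–55), ATG (56–58), TAG (59–61).
TAG is a stop codon; it begins at position 59.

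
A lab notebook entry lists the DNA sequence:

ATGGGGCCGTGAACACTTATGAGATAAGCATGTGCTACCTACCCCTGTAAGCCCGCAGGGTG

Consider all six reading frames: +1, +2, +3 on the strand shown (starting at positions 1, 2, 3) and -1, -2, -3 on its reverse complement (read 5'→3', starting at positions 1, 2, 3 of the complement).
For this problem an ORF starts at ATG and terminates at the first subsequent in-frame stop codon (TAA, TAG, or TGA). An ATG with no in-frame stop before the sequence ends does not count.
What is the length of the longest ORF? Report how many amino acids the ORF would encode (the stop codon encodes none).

Reverse complement (5'→3'): CACCCTGCGGGCTTACAGGGGTAGGTAGCACATGCTTATCTCATAAGTGTTCACGGCCCCAT
Frame +1: ATG GGG CCG TGA ACA CTT ATG AGA TAA GCA TGT GCT ACC TAC CCC TGT AAG CCC GCA GGG — ATG at 1, stop TGA at 10 → 12 nt; ATG at 19, stop TAA at 25 → 9 nt.
Frame +2: TGG GGC CGT GAA CAC TTA TGA GAT AAG CAT GTG CTA CCT ACC CCT GTA AGC CCG CAG GGT — no ATG→stop ORF.
Frame +3: GGG GCC GTG AAC ACT TAT GAG ATA AGC ATG TGC TAC CTA CCC CTG TAA GCC CGC AGG GTG — ATG at 30, stop TAA at 48 → 21 nt.
Frame -1: CAC CCT GCG GGC TTA CAG GGG TAG GTA GCA CAT GCT TAT CTC ATA AGT GTT CAC GGC CCC — no ATG→stop ORF.
Frame -2: ACC CTG CGG GCT TAC AGG GGT AGG TAG CAC ATG CTT ATC TCA TAA GTG TTC ACG GCC CCA — ATG at 32, stop TAA at 44 → 15 nt.
Frame -3: CCC TGC GGG CTT ACA GGG GTA GGT AGC ACA TGC TTA TCT CAT AAG TGT TCA CGG CCC CAT — no ATG→stop ORF.
Longest: frame +3, positions 30–50, 21 nt = 7 codons = 6 aa. → 6 amino acids.

6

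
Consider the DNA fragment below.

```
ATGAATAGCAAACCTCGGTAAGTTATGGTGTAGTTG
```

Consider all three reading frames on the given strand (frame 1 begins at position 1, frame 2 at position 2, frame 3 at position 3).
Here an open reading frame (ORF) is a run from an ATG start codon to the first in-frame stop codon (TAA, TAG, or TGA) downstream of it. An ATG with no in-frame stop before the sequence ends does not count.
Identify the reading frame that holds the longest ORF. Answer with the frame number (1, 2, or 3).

1

Frame 1: ATG AAT AGC AAA CCT CGG TAA GTT ATG GTG TAG TTG — ATG at 1, stop TAA at 19 → 21 nt; ATG at 25, stop TAG at 31 → 9 nt.
Frame 2: TGA ATA GCA AAC CTC GGT AAG TTA TGG TGT AGT — no ATG→stop ORF.
Frame 3: GAA TAG CAA ACC TCG GTA AGT TAT GGT GTA GTT — no ATG→stop ORF.
Longest ORF is 21 nt in frame 1 (positions 1–21).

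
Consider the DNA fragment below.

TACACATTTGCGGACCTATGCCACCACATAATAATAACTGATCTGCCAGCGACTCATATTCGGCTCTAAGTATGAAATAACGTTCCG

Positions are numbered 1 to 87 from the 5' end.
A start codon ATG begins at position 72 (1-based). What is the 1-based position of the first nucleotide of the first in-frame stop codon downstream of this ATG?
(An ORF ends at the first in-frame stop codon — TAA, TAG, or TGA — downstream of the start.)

78

Codons from position 72: ATG (72–74), AAA (75–77), TAA (78–80).
TAA is a stop codon; it begins at position 78.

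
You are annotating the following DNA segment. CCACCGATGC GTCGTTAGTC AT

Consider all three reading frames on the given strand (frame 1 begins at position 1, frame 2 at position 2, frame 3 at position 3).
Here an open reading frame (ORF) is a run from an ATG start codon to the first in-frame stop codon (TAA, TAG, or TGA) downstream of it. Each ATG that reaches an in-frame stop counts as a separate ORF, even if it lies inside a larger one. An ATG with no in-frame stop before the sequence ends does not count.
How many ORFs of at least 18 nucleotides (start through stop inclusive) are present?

Frame 1: CCA CCG ATG CGT CGT TAG TCA — ATG at 7, stop TAG at 16 → 12 nt.
Frame 2: CAC CGA TGC GTC GTT AGT CAT — no ATG→stop ORF.
Frame 3: ACC GAT GCG TCG TTA GTC — no ATG→stop ORF.
No ORF reaches 18 nucleotides. Count = 0.

0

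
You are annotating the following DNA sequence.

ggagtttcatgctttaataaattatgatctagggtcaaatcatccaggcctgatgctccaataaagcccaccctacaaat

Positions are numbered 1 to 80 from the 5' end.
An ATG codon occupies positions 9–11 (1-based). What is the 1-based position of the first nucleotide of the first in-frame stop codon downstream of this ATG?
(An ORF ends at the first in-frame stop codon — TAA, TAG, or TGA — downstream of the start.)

Codons from position 9: ATG (9–11), CTT (12–14), TAA (15–17).
TAA is a stop codon; it begins at position 15.

15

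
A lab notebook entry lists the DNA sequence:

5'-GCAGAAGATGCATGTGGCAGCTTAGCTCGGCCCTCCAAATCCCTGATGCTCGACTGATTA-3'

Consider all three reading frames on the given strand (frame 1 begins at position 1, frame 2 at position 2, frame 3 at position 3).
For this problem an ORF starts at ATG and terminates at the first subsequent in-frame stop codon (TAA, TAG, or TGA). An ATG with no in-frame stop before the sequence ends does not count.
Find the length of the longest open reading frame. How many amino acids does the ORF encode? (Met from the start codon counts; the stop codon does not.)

Frame 1: GCA GAA GAT GCA TGT GGC AGC TTA GCT CGG CCC TCC AAA TCC CTG ATG CTC GAC TGA TTA — ATG at 46, stop TGA at 55 → 12 nt.
Frame 2: CAG AAG ATG CAT GTG GCA GCT TAG CTC GGC CCT CCA AAT CCC TGA TGC TCG ACT GAT — ATG at 8, stop TAG at 23 → 18 nt.
Frame 3: AGA AGA TGC ATG TGG CAG CTT AGC TCG GCC CTC CAA ATC CCT GAT GCT CGA CTG ATT — no ATG→stop ORF.
Longest: frame 2, positions 8–25, 18 nt = 6 codons = 5 aa. → 5 amino acids.

5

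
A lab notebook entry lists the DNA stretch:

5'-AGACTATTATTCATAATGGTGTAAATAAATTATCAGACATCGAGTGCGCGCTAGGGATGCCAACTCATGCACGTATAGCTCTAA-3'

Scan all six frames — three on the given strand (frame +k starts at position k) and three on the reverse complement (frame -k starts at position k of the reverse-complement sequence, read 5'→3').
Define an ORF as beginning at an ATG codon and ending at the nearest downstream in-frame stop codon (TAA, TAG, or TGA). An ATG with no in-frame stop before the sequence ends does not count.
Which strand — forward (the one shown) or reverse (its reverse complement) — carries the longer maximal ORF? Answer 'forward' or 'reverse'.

reverse

Reverse complement (5'→3'): TTAGAGCTATACGTGCATGAGTTGGCATCCCTAGCGCGCACTCGATGTCTGATAATTTATTTACACCATTATGAATAATAGTCT
Frame +1: AGA CTA TTA TTC ATA ATG GTG TAA ATA AAT TAT CAG ACA TCG AGT GCG CGC TAG GGA TGC CAA CTC ATG CAC GTA TAG CTC TAA — ATG at 16, stop TAA at 22 → 9 nt; ATG at 67, stop TAG at 76 → 12 nt.
Frame +2: GAC TAT TAT TCA TAA TGG TGT AAA TAA ATT ATC AGA CAT CGA GTG CGC GCT AGG GAT GCC AAC TCA TGC ACG TAT AGC TCT — no ATG→stop ORF.
Frame +3: ACT ATT ATT CAT AAT GGT GTA AAT AAA TTA TCA GAC ATC GAG TGC GCG CTA GGG ATG CCA ACT CAT GCA CGT ATA GCT CTA — no ATG→stop ORF.
Frame -1: TTA GAG CTA TAC GTG CAT GAG TTG GCA TCC CTA GCG CGC ACT CGA TGT CTG ATA ATT TAT TTA CAC CAT TAT GAA TAA TAG TCT — no ATG→stop ORF.
Frame -2: TAG AGC TAT ACG TGC ATG AGT TGG CAT CCC TAG CGC GCA CTC GAT GTC TGA TAA TTT ATT TAC ACC ATT ATG AAT AAT AGT — ATG at 17, stop TAG at 32 → 18 nt.
Frame -3: AGA GCT ATA CGT GCA TGA GTT GGC ATC CCT AGC GCG CAC TCG ATG TCT GAT AAT TTA TTT ACA CCA TTA TGA ATA ATA GTC — ATG at 45, stop TGA at 72 → 30 nt.
Forward-strand max 12 nt; reverse-strand max 30 nt. The reverse strand has the longer ORF.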